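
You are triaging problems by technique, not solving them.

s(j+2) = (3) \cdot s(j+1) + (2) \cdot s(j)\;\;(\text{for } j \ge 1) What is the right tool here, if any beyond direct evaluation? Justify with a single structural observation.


Diagnosis: the characteristic-root method — fixed numeric weights on consecutive terms and no forcing term added: the root method in its home territory.


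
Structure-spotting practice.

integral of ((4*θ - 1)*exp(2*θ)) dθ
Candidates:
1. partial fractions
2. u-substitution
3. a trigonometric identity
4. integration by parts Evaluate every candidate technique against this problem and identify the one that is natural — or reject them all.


Method: integration by parts — 4*θ - 1 dies after finitely many derivatives while exp(2*θ) cycles under integration — the tabular/parts setup.
- partial fractions: the expression is not a ratio of polynomials that decomposes further.
- u-substitution — no subexpression of the integrand serves as a whole-integral substitution inner — individual terms may offer their own, but none carries its derivative as a factor of the full integrand; a working change of variable would have to be constructed from outside the expression.
- a trigonometric identity: no sine or cosine appears, so there is nothing for a trigonometric identity to act on.
- integration by parts: yes — fits the structure here.


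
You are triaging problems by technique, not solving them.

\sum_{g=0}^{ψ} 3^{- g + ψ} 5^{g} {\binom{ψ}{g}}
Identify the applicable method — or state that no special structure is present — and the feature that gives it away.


Best approach: the binomial theorem — {\binom{ψ}{g}} weighting matched powers of 5 and 3 is the expanded form of (5 + 3)^ψ — fold it back up.


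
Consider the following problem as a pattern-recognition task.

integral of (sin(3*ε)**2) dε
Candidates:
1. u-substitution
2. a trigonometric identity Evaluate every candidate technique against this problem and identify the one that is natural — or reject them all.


Method: a trigonometric identity — an even power like sin(3*ε)**2 flattens under the half-angle identity into first-degree cosines you can integrate directly.
- u-substitution — no subexpression of the integrand serves as a whole-integral substitution inner — individual terms may offer their own, but none carries its derivative as a factor of the full integrand; a working change of variable would have to be constructed from outside the expression.
- a trigonometric identity — yes, a natural case for it.


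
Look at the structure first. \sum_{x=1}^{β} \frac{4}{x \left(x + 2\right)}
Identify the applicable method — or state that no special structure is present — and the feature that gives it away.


Best approach: telescoping — poles of \frac{4}{x \left(x + 2\right)} differ by an integer, the telltale of a telescoping partial-fraction sum.


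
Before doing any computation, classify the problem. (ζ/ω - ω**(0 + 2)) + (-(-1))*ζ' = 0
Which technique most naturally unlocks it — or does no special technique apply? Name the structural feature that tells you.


Verdict: a linear integrating factor — the unknown enters only to the first power against a nonzero forcing term — the integrating-factor template applies directly.


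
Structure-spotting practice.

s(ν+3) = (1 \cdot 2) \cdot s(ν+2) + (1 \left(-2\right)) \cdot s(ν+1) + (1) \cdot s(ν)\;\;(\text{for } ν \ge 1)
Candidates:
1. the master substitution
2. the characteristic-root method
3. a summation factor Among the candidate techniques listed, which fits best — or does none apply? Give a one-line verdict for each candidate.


Verdict: the characteristic-root method — fixed numeric weights on consecutive terms and no forcing term added: the root method in its home territory.
- the master substitution: no fixed divisor shrinks the index between calls.
- the characteristic-root method — yes, a natural case for it.
- a summation factor — the recurrence reaches back more than one step, outside the first-order family a summation factor normalizes.


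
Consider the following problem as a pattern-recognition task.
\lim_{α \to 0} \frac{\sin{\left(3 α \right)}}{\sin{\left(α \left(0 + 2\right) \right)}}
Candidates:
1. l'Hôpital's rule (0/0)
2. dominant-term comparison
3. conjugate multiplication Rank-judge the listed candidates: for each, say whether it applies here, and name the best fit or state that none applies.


Best approach: l'Hôpital's rule (0/0) — the 0/0 form at 0 is the signature situation for l'Hôpital's rule. The standard small-argument limits would also carry it; the rule is the systematic route.
- l'Hôpital's rule (0/0) — applicable, and directly so.
- dominant-term comparison — no ranking of term growth rates resolves the limit here.
- conjugate multiplication — multiplying by a conjugate would not remove any indeterminacy here.


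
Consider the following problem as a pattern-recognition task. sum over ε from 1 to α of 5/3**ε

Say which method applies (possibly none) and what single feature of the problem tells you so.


Technique: the geometric series formula — consecutive terms stand in a fixed index-free ratio — the geometric sum formula closes it.


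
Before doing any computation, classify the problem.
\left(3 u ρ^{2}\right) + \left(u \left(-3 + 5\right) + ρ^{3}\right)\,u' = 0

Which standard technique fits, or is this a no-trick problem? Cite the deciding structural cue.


Technique: the exact-equation method — equality of cross partials is the green light — assemble the potential function term by term.


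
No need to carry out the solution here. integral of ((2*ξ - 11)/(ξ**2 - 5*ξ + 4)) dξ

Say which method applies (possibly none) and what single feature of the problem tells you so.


Diagnosis: partial fractions — the denominator ξ**2 - 5*ξ + 4 factors, so the quotient decomposes into elementary partial fractions term by term.


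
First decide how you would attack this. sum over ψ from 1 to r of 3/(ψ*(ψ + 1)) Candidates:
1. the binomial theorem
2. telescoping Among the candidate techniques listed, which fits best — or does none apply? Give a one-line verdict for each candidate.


Method: telescoping — 3/(ψ*(ψ + 1)) is a collapsed telescope: expand it into simple fractions to see the cancellation.
- the binomial theorem: no binomial coefficients pair with matched powers.
- telescoping: yes, a natural case for it.


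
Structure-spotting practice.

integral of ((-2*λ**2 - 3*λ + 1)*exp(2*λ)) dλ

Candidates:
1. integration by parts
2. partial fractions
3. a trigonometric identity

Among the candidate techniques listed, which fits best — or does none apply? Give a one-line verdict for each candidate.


Technique: integration by parts — a polynomial factor -2*λ**2 - 3*λ + 1 multiplies exp(2*λ); differentiating -2*λ**2 - 3*λ + 1 lowers its degree while exp(2*λ) integrates cleanly, so parts wins.
- integration by parts: applicable, and directly so.
- partial fractions — the expression is not a ratio of polynomials that decomposes further.
- a trigonometric identity: with no trigonometric functions present, identity rewriting has no target.


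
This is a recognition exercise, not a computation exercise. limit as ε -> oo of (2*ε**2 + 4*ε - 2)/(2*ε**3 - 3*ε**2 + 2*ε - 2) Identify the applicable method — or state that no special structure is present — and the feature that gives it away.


Best approach: dominant-term comparison — divide by the highest power of ε present: lower-order terms vanish and the dominant ratio remains. l'Hôpital's at-infinity variant applies to the expression viewed as a single quotient; the leading-term comparison is the direct route.


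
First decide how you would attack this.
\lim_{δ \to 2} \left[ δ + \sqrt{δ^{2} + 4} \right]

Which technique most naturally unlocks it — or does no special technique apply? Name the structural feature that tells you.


Diagnosis: no special technique — the expression is continuous at 2 — substitute and evaluate; no indeterminate form appears.


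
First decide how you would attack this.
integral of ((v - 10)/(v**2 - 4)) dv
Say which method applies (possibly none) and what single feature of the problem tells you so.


Method: partial fractions — a proper rational integrand over the factorable v**2 - 4: partial fractions reduce it to elementary pieces.


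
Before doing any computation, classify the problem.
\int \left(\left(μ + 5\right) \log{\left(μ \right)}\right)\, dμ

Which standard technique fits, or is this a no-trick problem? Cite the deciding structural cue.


Verdict: integration by parts — \log{\left(μ \right)} blocks direct integration but differentiates to something rational — parts with the polynomial factor μ + 5 as dv.


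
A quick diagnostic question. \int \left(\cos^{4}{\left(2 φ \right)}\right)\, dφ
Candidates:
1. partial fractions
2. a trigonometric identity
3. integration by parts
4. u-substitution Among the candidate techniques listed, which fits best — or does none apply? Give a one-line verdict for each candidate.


Verdict: a trigonometric identity — \cos^{4}{\left(2 φ \right)} calls for power reduction: rewrite via double angles before any antiderivative is attempted.
- partial fractions: there is no rational-function structure to decompose.
- a trigonometric identity — applicable, and directly so.
- integration by parts: not the fit here: there is no polynomial factor to ladder down — parts can still close the trigonometric product by recursion, though the identity rewrite is the direct route.
- u-substitution: no subexpression of the integrand serves as a whole-integral substitution inner — individual terms may offer their own, but none carries its derivative as a factor of the full integrand; a working change of variable would have to be constructed from outside the expression.


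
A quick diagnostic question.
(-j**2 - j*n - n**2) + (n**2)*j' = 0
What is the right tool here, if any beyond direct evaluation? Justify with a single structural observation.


Technique: the homogeneous substitution — solved for the derivative, the right side is unchanged under scaling n and j together — it depends only on the ratio j/n, so substitute a single ratio variable.


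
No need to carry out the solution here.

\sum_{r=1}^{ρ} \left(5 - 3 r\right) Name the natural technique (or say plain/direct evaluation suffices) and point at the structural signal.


Technique: no special technique — the sum is polynomial through and through; closed forms for each power of r finish it directly.


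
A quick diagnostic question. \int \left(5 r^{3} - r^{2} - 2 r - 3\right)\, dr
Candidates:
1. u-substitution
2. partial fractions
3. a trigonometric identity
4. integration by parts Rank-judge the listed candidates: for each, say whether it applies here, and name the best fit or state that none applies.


Best approach: no special technique — the integrand is a sum of constant multiples of powers of r — integrate term by term.
- u-substitution — any workable substitution here is cosmetic — the integrand is already in directly integrable form.
- partial fractions — there is no rational-function structure to decompose.
- a trigonometric identity — there is no trigonometric structure at all — the integrand carries no sine or cosine to rewrite.
- integration by parts — parts would only shuffle a directly integrable integrand.


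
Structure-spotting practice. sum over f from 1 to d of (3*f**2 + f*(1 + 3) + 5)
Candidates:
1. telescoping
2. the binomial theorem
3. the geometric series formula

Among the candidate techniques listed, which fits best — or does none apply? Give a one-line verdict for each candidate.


Technique: no special technique — this is bookkeeping, not technique: standard formulas for sums of constant-multiple powers of f apply termwise.
- telescoping: neither a shifted-difference shape nor integer-spaced poles are present.
- the binomial theorem — no binomial coefficients pair up with complementary powers here.
- the geometric series formula — dividing successive terms gives an index-dependent quantity, not a constant.


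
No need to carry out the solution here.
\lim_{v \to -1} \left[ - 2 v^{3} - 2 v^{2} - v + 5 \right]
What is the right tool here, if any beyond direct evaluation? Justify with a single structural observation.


Verdict: no special technique — the function is continuous at -1; evaluation is itself the limit, no machinery required.


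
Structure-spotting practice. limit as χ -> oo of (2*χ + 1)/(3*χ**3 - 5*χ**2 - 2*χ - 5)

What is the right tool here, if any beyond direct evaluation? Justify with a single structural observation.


Diagnosis: dominant-term comparison — divide through by the highest power of χ; every lower-order term dies and the dominant terms decide the limit. Viewed as a single quotient this is an ∞/∞ form — an at-infinity application of l'Hôpital's rule would also resolve it; comparing leading growth reads the answer without differentiating.


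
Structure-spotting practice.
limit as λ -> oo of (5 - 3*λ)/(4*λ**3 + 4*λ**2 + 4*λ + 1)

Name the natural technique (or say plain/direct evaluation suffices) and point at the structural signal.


Technique: dominant-term comparison — at large λ only the top-degree terms survive; compare the leading terms and the limit falls out. Differentiating the expression as a single quotient would eventually settle it as well; matching dominant growth settles it immediately.


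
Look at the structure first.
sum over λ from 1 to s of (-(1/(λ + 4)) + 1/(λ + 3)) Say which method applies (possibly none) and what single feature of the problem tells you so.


Diagnosis: telescoping — the summand is 1/(λ + 3) minus the same expression shifted by one, so consecutive terms cancel in pairs.


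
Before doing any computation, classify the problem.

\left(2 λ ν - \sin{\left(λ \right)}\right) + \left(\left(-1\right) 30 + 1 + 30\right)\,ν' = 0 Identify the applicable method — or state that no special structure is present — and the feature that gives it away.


Verdict: a linear integrating factor — the equation is linear in ν with coefficient 2 λ; multiplying by the integrating factor exp(∫2 λ) makes the left side a perfect derivative.


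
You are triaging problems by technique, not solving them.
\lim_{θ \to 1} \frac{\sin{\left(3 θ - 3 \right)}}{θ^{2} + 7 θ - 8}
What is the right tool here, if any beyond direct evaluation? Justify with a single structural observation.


Best approach: l'Hôpital's rule (0/0) — substituting 1 gives 0 over 0; differentiate top and bottom once and re-evaluate. A first-order expansion at the point is an equally standard path; the rule packages it.


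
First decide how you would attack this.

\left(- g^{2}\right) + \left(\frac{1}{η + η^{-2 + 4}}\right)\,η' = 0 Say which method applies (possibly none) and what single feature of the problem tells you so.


Diagnosis: separation of variables — separating collects all η-dependence with the derivative and leaves all g-dependence opposite: variables separate. This doubles as a Bernoulli equation in the unknown as written; dividing and integrating works on it directly.


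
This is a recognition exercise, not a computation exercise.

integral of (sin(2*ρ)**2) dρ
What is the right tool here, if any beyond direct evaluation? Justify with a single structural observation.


Best approach: a trigonometric identity — the even trigonometric power sin(2*ρ)**2 reduces by a double-angle identity before any integration is attempted.


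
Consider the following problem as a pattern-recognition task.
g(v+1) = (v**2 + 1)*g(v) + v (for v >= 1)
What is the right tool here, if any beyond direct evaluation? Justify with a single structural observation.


Technique: a summation factor — first-order, linear, moving coefficient v**2 + 1: the discrete analogue of an integrating factor handles it.


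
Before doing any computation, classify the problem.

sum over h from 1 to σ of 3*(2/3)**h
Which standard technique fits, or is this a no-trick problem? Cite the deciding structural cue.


Diagnosis: the geometric series formula — consecutive terms stand in a fixed index-free ratio — the geometric sum formula closes it.


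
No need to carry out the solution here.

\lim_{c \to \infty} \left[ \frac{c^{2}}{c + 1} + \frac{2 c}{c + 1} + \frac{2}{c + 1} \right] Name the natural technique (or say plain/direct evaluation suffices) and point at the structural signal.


Technique: dominant-term comparison — growth-rate triage: the leading powers of c decide the limit, everything else is noise. As a single quotient, the ∞/∞ shape would yield to repeated differentiation as well — the growth comparison gets there in one look.


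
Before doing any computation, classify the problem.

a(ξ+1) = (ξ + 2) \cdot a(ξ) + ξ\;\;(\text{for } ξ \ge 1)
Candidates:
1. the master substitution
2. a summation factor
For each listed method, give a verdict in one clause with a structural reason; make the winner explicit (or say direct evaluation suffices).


Diagnosis: a summation factor — it is first-order linear but the coefficient ξ + 2 depends on the index, so multiply through by a summation factor to telescope it.
- the master substitution: the recursion shifts the index rather than dividing it.
- a summation factor — applies; the problem has the shape this method handles.


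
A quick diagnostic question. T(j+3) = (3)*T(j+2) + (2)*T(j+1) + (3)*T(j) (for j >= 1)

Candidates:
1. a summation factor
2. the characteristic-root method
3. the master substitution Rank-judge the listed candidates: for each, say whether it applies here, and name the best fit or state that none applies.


Best approach: the characteristic-root method — shift-invariance with fixed coefficients calls for exponential trials; the characteristic polynomial finds every r^j.
- a summation factor — a summation factor telescopes one-step recursions; this one carries higher-order memory.
- the characteristic-root method: a fit — the right tool for this form.
- the master substitution — the recursion steps by a constant offset, so exponential reindexing is pointless.


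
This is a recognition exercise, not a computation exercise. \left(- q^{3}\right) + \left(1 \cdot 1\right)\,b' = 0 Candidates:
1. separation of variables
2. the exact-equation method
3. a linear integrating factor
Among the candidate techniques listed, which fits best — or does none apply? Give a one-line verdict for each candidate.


Method: no special technique — solved for the derivative, no b appears — this is antidifferentiation in q wearing ODE clothing.
- separation of variables — any separation here is vacuous (nothing depends on the unknown); direct integration is the honest label.
- the exact-equation method: no dependence on the unknown anywhere: exactness is a label without content here.
- a linear integrating factor — with the unknown absent the integrating factor is a formality; direct integration is the working structure.


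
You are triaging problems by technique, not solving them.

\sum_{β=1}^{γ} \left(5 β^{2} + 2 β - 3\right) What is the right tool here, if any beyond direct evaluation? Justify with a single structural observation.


Verdict: no special technique — Faulhaber territory: sum each constant-multiple power of β with its closed-form formula, no trick required.


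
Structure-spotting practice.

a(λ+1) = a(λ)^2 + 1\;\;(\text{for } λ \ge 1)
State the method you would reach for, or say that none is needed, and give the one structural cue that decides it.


Technique: no special technique — no ansatz, no master substitution, no summation factor survives the nonlinearity here.


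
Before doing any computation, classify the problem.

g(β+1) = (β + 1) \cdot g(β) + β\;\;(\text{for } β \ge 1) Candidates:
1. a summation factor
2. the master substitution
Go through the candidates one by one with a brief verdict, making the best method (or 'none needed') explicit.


Verdict: a summation factor — first-order, linear, moving coefficient β + 1: the discrete analogue of an integrating factor handles it.
- a summation factor — yes — fits the structure here.
- the master substitution: this is shift-type recursion, outside the divide-and-conquer template.


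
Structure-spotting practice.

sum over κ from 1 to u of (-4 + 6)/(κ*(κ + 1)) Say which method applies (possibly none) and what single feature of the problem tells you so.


Best approach: telescoping — (-4 + 6)/(κ*(κ + 1)) hides a difference of shifted reciprocals — decompose it and the middle of the sum vanishes.


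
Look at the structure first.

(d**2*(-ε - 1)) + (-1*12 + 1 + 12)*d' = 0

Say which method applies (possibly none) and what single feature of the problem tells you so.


Best approach: separation of variables — one side of the product carries the independent variable, the other the unknown — the textbook separation shape.


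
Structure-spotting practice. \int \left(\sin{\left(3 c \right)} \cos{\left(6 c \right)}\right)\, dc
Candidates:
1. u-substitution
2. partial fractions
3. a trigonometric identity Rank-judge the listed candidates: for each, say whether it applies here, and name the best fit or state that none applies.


Best approach: a trigonometric identity — the identity turns \sin{\left(3 c \right)} \cos{\left(6 c \right)} into two lone cosines/sines, each trivially integrable.
- u-substitution: no subexpression of the integrand serves as a whole-integral substitution inner — individual terms may offer their own, but none carries its derivative as a factor of the full integrand; a working change of variable would have to be constructed from outside the expression.
- partial fractions — there is no rational-function structure to decompose.
- a trigonometric identity — applicable, and directly so.


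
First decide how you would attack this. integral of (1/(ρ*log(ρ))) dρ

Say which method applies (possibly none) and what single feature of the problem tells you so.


Technique: u-substitution — collected, the integrand has one factor that is, up to a constant, the derivative of an inner expression the rest depends on — substitute for that inner expression.


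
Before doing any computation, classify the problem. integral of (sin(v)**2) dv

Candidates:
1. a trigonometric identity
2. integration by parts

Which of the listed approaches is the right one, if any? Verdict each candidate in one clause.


Verdict: a trigonometric identity — even powers like sin(v)**2 never integrate directly; the half-angle identity lowers the degree first.
- a trigonometric identity — applies; the problem has the shape this method handles.
- integration by parts — not the fit here: there is no polynomial factor to ladder down — parts can still close the trigonometric product by recursion, though the identity rewrite is the direct route.


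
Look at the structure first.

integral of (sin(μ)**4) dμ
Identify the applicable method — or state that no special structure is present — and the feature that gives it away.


Method: a trigonometric identity — even powers like sin(μ)**4 never integrate directly; the half-angle identity lowers the degree first.


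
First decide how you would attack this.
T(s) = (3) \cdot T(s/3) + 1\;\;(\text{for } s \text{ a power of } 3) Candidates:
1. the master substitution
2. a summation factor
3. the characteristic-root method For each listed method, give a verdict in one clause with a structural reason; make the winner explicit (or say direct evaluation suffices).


Technique: the master substitution — the argument shrinks by the factor 3, so measure the index on a logarithmic scale and the recursion becomes a shift.
- the master substitution — a fit — the right tool for this form.
- a summation factor — the recursion divides its index rather than shifting it — there is no previous-term chain for a summation factor to telescope.
- the characteristic-root method: a divided-index call is not the fixed-shift linear shape that characteristic roots solve.


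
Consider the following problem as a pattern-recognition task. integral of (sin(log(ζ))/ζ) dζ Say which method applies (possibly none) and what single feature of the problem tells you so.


Verdict: u-substitution — read it as f(log(ζ)) times a constant multiple of d(log(ζ)): one substitution, u = log(ζ), finishes it.


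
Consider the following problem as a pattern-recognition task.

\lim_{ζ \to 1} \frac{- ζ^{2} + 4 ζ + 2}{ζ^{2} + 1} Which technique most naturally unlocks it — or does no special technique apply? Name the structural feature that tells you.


Diagnosis: no special technique — the expression is continuous at the evaluation point — substitute directly; no indeterminate form appears.


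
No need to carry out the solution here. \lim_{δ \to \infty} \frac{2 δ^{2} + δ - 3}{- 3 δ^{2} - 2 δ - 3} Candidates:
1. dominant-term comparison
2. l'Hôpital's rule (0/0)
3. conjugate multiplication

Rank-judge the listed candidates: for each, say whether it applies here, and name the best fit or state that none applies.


Method: dominant-term comparison — divide through by the highest power of δ; every lower-order term dies and the dominant terms decide the limit.
- dominant-term comparison — yes, a natural case for it.
- l'Hôpital's rule (0/0) — no 0/0 form appears: written as one quotient, top and bottom both grow without bound, and the ratio is decided by their leading terms.
- conjugate multiplication — multiplying by a conjugate would not remove any indeterminacy here.


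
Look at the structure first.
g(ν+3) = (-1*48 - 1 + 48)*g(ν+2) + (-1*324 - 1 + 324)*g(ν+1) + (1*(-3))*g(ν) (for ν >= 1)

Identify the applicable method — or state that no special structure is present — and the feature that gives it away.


Diagnosis: the characteristic-root method — every coefficient is a fixed number and the forcing is zero — substitute r^ν and read off the root equation.


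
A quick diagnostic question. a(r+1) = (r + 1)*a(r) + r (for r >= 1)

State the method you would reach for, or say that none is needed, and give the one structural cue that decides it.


Technique: a summation factor — the coefficient r + 1 drifts with the index, so no fixed root exists; normalizing by the cumulative product telescopes it.


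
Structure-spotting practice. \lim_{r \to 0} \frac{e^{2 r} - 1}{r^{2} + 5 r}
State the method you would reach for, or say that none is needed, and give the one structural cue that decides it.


Best approach: l'Hôpital's rule (0/0) — substituting 0 gives 0 over 0; differentiate top and bottom once and re-evaluate. A local series expansion at the point resolves it as well; the rule is the packaged version of that step.


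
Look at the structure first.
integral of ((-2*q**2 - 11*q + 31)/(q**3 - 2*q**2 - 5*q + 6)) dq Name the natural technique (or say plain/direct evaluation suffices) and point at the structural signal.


Verdict: partial fractions — rational integrand, reducible denominator q**3 - 2*q**2 - 5*q + 6: decompose first, integrate second.


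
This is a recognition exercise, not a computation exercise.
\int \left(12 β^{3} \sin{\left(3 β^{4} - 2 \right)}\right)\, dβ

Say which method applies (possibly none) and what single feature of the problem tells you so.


Verdict: u-substitution — 12 β^{3} matches the derivative of 3 β^{4} - 2 up to a constant; with u = 3 β^{4} - 2 the whole integrand folds into a function of u alone.


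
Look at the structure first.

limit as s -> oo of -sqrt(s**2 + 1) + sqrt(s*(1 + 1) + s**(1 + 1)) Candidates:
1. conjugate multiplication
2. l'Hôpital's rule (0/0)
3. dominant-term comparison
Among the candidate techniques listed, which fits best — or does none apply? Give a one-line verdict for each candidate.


Diagnosis: conjugate multiplication — this difference gives up after one conjugate multiplication — the radical structure cancels against its conjugate.
- conjugate multiplication: yes — fits the structure here.
- l'Hôpital's rule (0/0): substitution produces ∞ − ∞ rather than a vanishing quotient; the rule needs a 0/0 ratio to act on.
- dominant-term comparison: this limit is not decided by comparing polynomial growth at infinity.


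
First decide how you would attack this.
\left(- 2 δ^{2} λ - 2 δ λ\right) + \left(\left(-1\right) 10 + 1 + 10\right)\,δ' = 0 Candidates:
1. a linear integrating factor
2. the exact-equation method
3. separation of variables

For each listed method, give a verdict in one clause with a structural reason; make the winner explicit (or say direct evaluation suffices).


Verdict: separation of variables — solved for the derivative, the right side splits multiplicatively into a function of each variable alone — divide and integrate each side. A Bernoulli substitution applies to this equation as given; separation takes the same equation in its displayed form.
- a linear integrating factor: a nonlinear term in the unknown puts this outside the integrating-factor template.
- the exact-equation method — exactness fails on the nose — the mixed partials do not match.
- separation of variables — applies; the problem has the shape this method handles.


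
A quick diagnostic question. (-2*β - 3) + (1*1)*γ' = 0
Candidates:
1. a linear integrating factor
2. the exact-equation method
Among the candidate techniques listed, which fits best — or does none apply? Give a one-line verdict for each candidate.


Diagnosis: no special technique — the slope is a pure function of β; integrate both sides and be done.
- a linear integrating factor — the linear template holds only trivially here (the unknown is absent, so the coefficient is zero) — the method is not the natural label.
- the exact-equation method: no dependence on the unknown anywhere: exactness is a label without content here.


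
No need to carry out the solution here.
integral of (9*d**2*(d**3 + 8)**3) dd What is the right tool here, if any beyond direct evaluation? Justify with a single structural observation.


Method: u-substitution — a chain-rule shadow: 9*d**2 alongside a function of d**3 + 8 means u = d**3 + 8 unwinds the composition in one step. A patient expand-and-integrate also lands it; recognizing the inner expression is the shortcut.


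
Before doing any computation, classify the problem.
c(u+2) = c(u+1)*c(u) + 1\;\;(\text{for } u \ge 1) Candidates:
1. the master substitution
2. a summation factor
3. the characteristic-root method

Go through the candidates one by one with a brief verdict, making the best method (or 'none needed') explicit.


Verdict: no special technique — the recurrence is nonlinear in the sequence terms; no linear-recurrence method fits it as written — one iterates or studies it directly.
- the master substitution — the recursion steps by a constant offset, so exponential reindexing is pointless.
- a summation factor: the recursion is nonlinear — outside the first-order linear family a summation factor addresses.
- the characteristic-root method — the recursion is nonlinear in the sequence values, so no linear-modes ansatz applies.


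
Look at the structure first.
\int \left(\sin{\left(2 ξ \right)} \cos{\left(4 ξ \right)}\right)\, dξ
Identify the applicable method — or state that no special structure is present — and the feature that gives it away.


Diagnosis: a trigonometric identity — two sinusoids at different rates multiply in \sin{\left(2 ξ \right)} \cos{\left(4 ξ \right)}; the product-to-sum identity uncouples them.


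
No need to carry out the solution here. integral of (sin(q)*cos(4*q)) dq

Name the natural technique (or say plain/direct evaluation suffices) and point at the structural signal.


Method: a trigonometric identity — the identity turns sin(q)*cos(4*q) into two lone cosines/sines, each trivially integrable.


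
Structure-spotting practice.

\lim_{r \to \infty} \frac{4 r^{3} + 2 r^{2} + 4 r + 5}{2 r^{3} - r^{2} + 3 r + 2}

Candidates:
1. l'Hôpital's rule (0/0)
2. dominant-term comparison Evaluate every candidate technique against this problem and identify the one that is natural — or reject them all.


Method: dominant-term comparison — at large r only the top-degree terms survive; compare the leading terms and the limit falls out.
- l'Hôpital's rule (0/0) — as a single quotient the expression runs to ∞/∞ at the limit point — an at-infinity form of the rule would apply, though the leading-growth comparison is the direct reading.
- dominant-term comparison: yes, a natural case for it.


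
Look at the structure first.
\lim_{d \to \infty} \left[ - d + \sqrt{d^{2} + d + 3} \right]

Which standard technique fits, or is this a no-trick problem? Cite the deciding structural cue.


Technique: conjugate multiplication — divergence minus divergence hides a finite answer — expose it by pairing \sqrt{d^{2} + d + 3} - d with its conjugate.


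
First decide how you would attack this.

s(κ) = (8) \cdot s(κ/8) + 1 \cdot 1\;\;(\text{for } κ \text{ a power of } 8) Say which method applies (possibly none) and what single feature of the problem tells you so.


Method: the master substitution — the argument shrinks by the factor 8, so measure the index on a logarithmic scale and the recursion becomes a shift.


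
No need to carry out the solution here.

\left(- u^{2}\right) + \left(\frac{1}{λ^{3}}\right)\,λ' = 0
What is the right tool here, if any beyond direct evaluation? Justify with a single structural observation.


Method: separation of variables — solved for the derivative, the right side splits multiplicatively into a function of each variable alone — divide and integrate each side. The cross-partial test also passes here (vacuously, each side single-variable); the potential-function route would work, separation is simply more immediate.


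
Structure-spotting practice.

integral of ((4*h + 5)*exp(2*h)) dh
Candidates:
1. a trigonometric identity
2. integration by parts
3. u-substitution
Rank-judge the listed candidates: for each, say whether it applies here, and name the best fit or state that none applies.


Verdict: integration by parts — a polynomial factor 4*h + 5 multiplies exp(2*h); differentiating 4*h + 5 lowers its degree while exp(2*h) integrates cleanly, so parts wins.
- a trigonometric identity — no sine or cosine appears, so there is nothing for a trigonometric identity to act on.
- integration by parts: applies; the problem has the shape this method handles.
- u-substitution — no subexpression of the integrand serves as a whole-integral substitution inner — individual terms may offer their own, but none carries its derivative as a factor of the full integrand; a working change of variable would have to be constructed from outside the expression.


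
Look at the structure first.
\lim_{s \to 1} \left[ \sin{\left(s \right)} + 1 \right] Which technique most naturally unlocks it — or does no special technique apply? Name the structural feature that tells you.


Diagnosis: no special technique — no vanishing denominator and no indeterminate clash at the point — evaluation is immediate.


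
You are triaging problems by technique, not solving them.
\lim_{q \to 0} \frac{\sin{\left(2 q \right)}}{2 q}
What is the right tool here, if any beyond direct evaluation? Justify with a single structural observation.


Method: l'Hôpital's rule (0/0) — plug in 0: top and bottom both hit zero, so differentiate each and retry. A local series expansion at the point resolves it as well; the rule is the packaged version of that step.


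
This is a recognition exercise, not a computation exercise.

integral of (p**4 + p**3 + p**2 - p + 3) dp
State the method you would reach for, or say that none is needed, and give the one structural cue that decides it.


Method: no special technique — scan for structure and find none: constant multiples of powers of p, integrate directly.


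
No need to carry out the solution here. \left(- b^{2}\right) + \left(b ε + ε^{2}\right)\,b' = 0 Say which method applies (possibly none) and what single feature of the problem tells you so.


Verdict: the homogeneous substitution — solved for the derivative, the right side is unchanged under scaling ε and b together — it depends only on the ratio b/ε, so substitute a single ratio variable. Rewriting — with the variables' roles exchanged where the shape demands it — would expose a Bernoulli structure too; the homogeneous substitution simply reads the degrees directly.


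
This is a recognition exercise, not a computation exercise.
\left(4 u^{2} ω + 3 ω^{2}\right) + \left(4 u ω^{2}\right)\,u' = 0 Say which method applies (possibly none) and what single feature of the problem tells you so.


Verdict: the exact-equation method — the cross partial derivatives of 4 u^{2} ω + 3 ω^{2} and 4 u ω^{2} agree, so the left side is the total differential of one potential in ω and u.


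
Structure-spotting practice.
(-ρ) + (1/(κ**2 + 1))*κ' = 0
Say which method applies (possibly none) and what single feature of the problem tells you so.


Technique: separation of variables — solved for the derivative, the right side splits multiplicatively into a function of each variable alone — divide and integrate each side. One could also solve this as an exact equation; with each coefficient in its own variable, separating is the same work with fewer steps.


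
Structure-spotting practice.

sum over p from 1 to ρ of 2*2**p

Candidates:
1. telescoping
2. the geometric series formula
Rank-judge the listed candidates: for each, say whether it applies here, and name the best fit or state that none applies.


Best approach: the geometric series formula — each summand is the previous one scaled by 2; that constant multiplier is itself the geometric structure.
- telescoping: in the displayed form, no term reappears at a neighboring index to cancel against.
- the geometric series formula: yes, a natural case for it.


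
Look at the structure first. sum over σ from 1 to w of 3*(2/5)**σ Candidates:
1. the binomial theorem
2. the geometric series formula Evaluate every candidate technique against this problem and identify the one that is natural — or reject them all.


Best approach: the geometric series formula — each term is 2/5 times the previous one, so the geometric-series formula applies directly.
- the binomial theorem: the summand does not match any term pattern of an expanded binomial power.
- the geometric series formula: yes, a natural case for it.


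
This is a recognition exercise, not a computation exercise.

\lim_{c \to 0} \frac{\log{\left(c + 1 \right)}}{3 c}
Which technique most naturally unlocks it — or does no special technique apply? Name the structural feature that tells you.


Best approach: l'Hôpital's rule (0/0) — the 0/0 form at 0 is the signature situation for l'Hôpital's rule. The standard small-argument limits would also carry it; the rule is the systematic route.


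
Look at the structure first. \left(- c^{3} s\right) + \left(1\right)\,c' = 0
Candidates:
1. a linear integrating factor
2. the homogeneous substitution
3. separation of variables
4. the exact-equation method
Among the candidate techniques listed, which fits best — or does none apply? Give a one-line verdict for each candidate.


Verdict: separation of variables — solved for the derivative, the right side factors as s times c^{3} — all s-dependence separates from all c-dependence.
- a linear integrating factor: a nonlinear term in the unknown puts this outside the integrating-factor template.
- the homogeneous substitution: the slope is not a function of the ratio of the variables alone.
- separation of variables: applies; the problem has the shape this method handles.
- the exact-equation method: the mixed-partials test fails on this split — it is not an exact differential as presented.
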